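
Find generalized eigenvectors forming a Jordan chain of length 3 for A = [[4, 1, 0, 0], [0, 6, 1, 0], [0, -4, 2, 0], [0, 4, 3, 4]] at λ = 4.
v_1 = [[0, 0, 1, 0]]^T, v_2 = [[0, 1, -2, 3]]^T, v_3 = [[1, 0, 0, -2]]^T

We seek v_1 ∈ ker((A - 4I)^3) \ ker((A - 4I)^2), then set v_{i+1} = (A - 4I) v_i.

One such chain is v_1 = [[0, 0, 1, 0]]^T, v_2 = [[0, 1, -2, 3]]^T, v_3 = [[1, 0, 0, -2]]^T. Check: (A - 4I) v_3 = [[0, 0, 0, 0]]^T = 0.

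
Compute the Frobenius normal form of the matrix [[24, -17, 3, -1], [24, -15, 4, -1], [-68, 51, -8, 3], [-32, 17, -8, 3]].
R = [[2, 0, 0, 0], [0, 0, 0, -32], [0, 1, 0, 16], [0, 0, 1, 2]]

The invariant factors of A (the non-unit diagonal entries of the Smith normal form of xI - A over ℚ[x]) are x - 2, (x - 4)(x - 2)(x + 4), each dividing the next. The characteristic polynomial is their product, (x - 4)(x - 2)^2(x + 4).

The rational canonical form is the block-diagonal matrix of companion matrices C(f_i):
R = [[2, 0, 0, 0], [0, 0, 0, -32], [0, 1, 0, 16], [0, 0, 1, 2]].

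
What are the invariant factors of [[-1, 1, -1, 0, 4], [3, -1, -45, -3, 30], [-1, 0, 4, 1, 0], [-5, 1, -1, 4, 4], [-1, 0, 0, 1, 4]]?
The Jordan structure of A has elementary divisors (x + 1)^2, (x - 4)^2, (x - 4). Arranging the block sizes at each eigenvalue in decreasing order and taking row products gives the invariant factors.

Invariant factors (smallest first, each dividing the next): x - 4, (x - 4)^2(x + 1)^2.

Check: the last factor (x - 4)^2(x + 1)^2 is the minimal polynomial, and the product (x - 4)^3(x + 1)^2 is the characteristic polynomial.

x - 4, (x - 4)^2(x + 1)^2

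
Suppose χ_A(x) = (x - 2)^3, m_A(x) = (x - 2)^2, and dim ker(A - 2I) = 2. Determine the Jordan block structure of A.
λ = 2: algebraic multiplicity 3 (exponent in χ_A), largest block size 2 (exponent in m_A), 2 blocks (geometric multiplicity). These force block sizes [2, 1].

Jordan blocks: (2, 2), (2, 1)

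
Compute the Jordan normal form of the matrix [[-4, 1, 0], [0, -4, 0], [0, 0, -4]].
The characteristic polynomial is det(xI - A) = (x + 4)^3, so the eigenvalues are -4 (algebraic multiplicity 3).

For λ = -4: rank(A + 4I) = 1, rank((A + 4I)^2) = 0. The eigenspace has dimension 3 - 1 = 2, so there are 2 Jordan blocks; the rank sequence gives block sizes [2, 1].

Assembling the blocks gives the Jordan form J above.

J = [[-4, 1, 0], [0, -4, 0], [0, 0, -4]]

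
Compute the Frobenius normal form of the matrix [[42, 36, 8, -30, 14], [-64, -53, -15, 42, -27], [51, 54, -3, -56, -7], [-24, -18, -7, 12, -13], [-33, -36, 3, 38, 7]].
The invariant factors of A (the non-unit diagonal entries of the Smith normal form of xI - A over ℚ[x]) are x^2 - 4x - 6, (x + 3)(x^2 - 4x - 6), each dividing the next. The characteristic polynomial is their product, (x + 3)(x^2 - 4x - 6)^2.

The rational canonical form is the block-diagonal matrix of companion matrices C(f_i):
R = [[0, 6, 0, 0, 0], [1, 4, 0, 0, 0], [0, 0, 0, 0, 18], [0, 0, 1, 0, 18], [0, 0, 0, 1, 1]].

Note the characteristic polynomial does not split into linear factors over ℚ, so A has no Jordan form over ℚ; the rational canonical form exists over any field.

R = [[0, 6, 0, 0, 0], [1, 4, 0, 0, 0], [0, 0, 0, 0, 18], [0, 0, 1, 0, 18], [0, 0, 0, 1, 1]]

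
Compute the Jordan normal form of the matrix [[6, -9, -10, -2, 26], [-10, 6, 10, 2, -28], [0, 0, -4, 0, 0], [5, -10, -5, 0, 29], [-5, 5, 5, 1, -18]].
J = [[-4, 1, 0, 0, 0], [0, -4, 0, 0, 0], [0, 0, -4, 0, 0], [0, 0, 0, 1, 1], [0, 0, 0, 0, 1]]

The characteristic polynomial is det(xI - A) = (x - 1)^2(x + 4)^3, so the eigenvalues are -4 (algebraic multiplicity 3), 1 (algebraic multiplicity 2).

For λ = -4: rank(A + 4I) = 3, rank((A + 4I)^2) = 2. The eigenspace has dimension 5 - 3 = 2, so there are 2 Jordan blocks; the rank sequence gives block sizes [2, 1].

For λ = 1: rank(A - I) = 4, rank((A - I)^2) = 3. The eigenspace has dimension 5 - 4 = 1, so there is 1 Jordan block; the rank sequence gives block sizes [2].

Assembling the blocks gives the Jordan form J above.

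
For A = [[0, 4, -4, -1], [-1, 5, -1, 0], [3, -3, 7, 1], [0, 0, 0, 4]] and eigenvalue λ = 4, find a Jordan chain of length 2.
v_1 = [[0, 1, 0, 1]]^T, v_2 = [[3, 1, -2, 0]]^T

We seek v_1 ∈ ker((A - 4I)^2) \ ker(A - 4I), then set v_{i+1} = (A - 4I) v_i.

One such chain is v_1 = [[0, 1, 0, 1]]^T, v_2 = [[3, 1, -2, 0]]^T. Check: (A - 4I) v_2 = [[0, 0, 0, 0]]^T = 0.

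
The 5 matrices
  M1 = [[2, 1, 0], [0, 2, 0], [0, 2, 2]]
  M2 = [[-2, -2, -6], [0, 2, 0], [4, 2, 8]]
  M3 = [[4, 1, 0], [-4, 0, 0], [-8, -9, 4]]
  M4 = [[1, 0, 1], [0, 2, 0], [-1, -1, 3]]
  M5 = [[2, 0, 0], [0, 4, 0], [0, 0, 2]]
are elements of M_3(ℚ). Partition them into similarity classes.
4 classes: {M1}, {M2, M5}, {M3}, {M4}

Characteristic polynomials: χ_{M1} = (x - 2)^3, χ_{M2} = (x - 4)(x - 2)^2, χ_{M3} = (x - 4)(x - 2)^2, χ_{M4} = (x - 2)^3, χ_{M5} = (x - 4)(x - 2)^2.

{M1}: invariant factors x - 2, (x - 2)^2.

{M2, M5}: invariant factors x - 2, (x - 4)(x - 2).

{M3}: invariant factors (x - 4)(x - 2)^2.

{M4}: invariant factors (x - 2)^3.

Matrices are similar if and only if their invariant-factor lists agree; the partition into similarity classes is {M1}, {M2, M5}, {M3}, {M4}.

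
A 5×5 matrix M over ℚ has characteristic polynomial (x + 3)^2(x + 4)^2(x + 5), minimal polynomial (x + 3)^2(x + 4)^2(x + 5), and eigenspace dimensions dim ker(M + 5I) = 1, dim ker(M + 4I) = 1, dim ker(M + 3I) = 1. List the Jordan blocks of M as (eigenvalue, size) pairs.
λ = -5: algebraic multiplicity 1 (exponent in χ_M), largest block size 1 (exponent in m_M), 1 block (geometric multiplicity). This forces block sizes [1].
λ = -4: algebraic multiplicity 2 (exponent in χ_M), largest block size 2 (exponent in m_M), 1 block (geometric multiplicity). This forces block sizes [2].
λ = -3: algebraic multiplicity 2 (exponent in χ_M), largest block size 2 (exponent in m_M), 1 block (geometric multiplicity). This forces block sizes [2].

Jordan blocks: (-5, 1), (-4, 2), (-3, 2)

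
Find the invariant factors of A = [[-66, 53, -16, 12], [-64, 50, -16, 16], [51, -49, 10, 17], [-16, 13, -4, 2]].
x^2(x + 2)^2

The Jordan structure of A has elementary divisors (x + 2)^2, x^2. Arranging the block sizes at each eigenvalue in decreasing order and taking row products gives the invariant factors.

Invariant factors (smallest first, each dividing the next): x^2(x + 2)^2.

Check: the last factor x^2(x + 2)^2 is the minimal polynomial, and the product x^2(x + 2)^2 is the characteristic polynomial.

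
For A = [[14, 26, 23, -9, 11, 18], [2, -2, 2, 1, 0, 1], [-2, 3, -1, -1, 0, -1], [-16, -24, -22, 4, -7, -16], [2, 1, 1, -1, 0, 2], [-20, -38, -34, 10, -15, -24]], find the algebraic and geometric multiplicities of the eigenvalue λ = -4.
The characteristic polynomial is (x - 1)^3(x + 4)^3, so the factor x + 4 appears with exponent 3: the algebraic multiplicity is 3.

rank(A + 4I) = 5, so the eigenspace has dimension 6 - 5 = 1: the geometric multiplicity is 1.

Since 1 < 3, A is not diagonalizable.

algebraic multiplicity 3, geometric multiplicity 1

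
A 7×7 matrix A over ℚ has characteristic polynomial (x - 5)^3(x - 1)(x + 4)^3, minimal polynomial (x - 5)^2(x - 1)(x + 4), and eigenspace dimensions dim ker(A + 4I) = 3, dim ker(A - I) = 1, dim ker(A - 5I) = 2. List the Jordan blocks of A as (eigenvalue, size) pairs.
λ = -4: algebraic multiplicity 3 (exponent in χ_A), largest block size 1 (exponent in m_A), 3 blocks (geometric multiplicity). These force block sizes [1, 1, 1].
λ = 1: algebraic multiplicity 1 (exponent in χ_A), largest block size 1 (exponent in m_A), 1 block (geometric multiplicity). This forces block sizes [1].
λ = 5: algebraic multiplicity 3 (exponent in χ_A), largest block size 2 (exponent in m_A), 2 blocks (geometric multiplicity). These force block sizes [2, 1].

Jordan blocks: (-4, 1), (-4, 1), (-4, 1), (1, 1), (5, 2), (5, 1)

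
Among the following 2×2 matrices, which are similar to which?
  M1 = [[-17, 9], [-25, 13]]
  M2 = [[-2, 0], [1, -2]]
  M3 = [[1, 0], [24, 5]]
2 classes: {M1, M2}, {M3}

Characteristic polynomials: χ_{M1} = (x + 2)^2, χ_{M2} = (x + 2)^2, χ_{M3} = (x - 5)(x - 1).

{M1, M2}: invariant factors (x + 2)^2.

{M3}: invariant factors (x - 5)(x - 1).

Matrices are similar if and only if their invariant-factor lists agree; the partition into similarity classes is {M1, M2}, {M3}.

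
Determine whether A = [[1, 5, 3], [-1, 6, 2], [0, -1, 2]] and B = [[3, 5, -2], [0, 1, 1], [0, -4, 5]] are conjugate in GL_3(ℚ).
Two matrices over a field are similar if and only if they have the same invariant factors.

Both A and B have characteristic polynomial (x - 3)^3 and minimal polynomial (x - 3)^3. Computing further, both have invariant factors (x - 3)^3. Hence A and B are similar.

Yes.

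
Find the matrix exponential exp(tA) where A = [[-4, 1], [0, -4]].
e^{tA} = [[e^{-4*t}, t*e^{-4*t}], [0, e^{-4*t}]]

A has Jordan form J = [[-4, 1], [0, -4]] with A = PJP^{-1}, so e^{tA} = P e^{tJ} P^{-1}.

For a Jordan block J_k(λ), e^{tJ_k(λ)} = e^{λt} · (I + tN + t^2 N^2/2! + ... + t^{k-1} N^{k-1}/(k-1)!) where N is the nilpotent superdiagonal part.

Assembling the blocks and conjugating back gives the entries of e^{tA} as shown above.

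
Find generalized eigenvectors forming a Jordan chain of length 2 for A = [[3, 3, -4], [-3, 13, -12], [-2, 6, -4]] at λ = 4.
We seek v_1 ∈ ker((A - 4I)^2) \ ker(A - 4I), then set v_{i+1} = (A - 4I) v_i.

One such chain is v_1 = [[0, -3, -2]]^T, v_2 = [[-1, -3, -2]]^T. Check: (A - 4I) v_2 = [[0, 0, 0]]^T = 0.

v_1 = [[0, -3, -2]]^T, v_2 = [[-1, -3, -2]]^T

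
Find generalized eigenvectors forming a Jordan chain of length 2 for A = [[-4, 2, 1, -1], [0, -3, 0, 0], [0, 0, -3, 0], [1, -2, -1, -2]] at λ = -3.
v_1 = [[0, 1, -1, 0]]^T, v_2 = [[1, 0, 0, -1]]^T

We seek v_1 ∈ ker((A + 3I)^2) \ ker(A + 3I), then set v_{i+1} = (A + 3I) v_i.

One such chain is v_1 = [[0, 1, -1, 0]]^T, v_2 = [[1, 0, 0, -1]]^T. Check: (A + 3I) v_2 = [[0, 0, 0, 0]]^T = 0.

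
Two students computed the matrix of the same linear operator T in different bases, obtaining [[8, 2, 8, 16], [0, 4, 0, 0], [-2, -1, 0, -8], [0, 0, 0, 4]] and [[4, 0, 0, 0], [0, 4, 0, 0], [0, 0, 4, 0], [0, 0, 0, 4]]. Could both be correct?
Both have characteristic polynomial (x - 4)^4, but the minimal polynomial of A is (x - 4)^2 while the minimal polynomial of B is x - 4. The minimal polynomial is a similarity invariant, so A and B are not similar.

No.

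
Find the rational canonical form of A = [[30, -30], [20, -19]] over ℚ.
R = [[0, -30], [1, 11]]

The invariant factors of A (the non-unit diagonal entries of the Smith normal form of xI - A over ℚ[x]) are (x - 6)(x - 5), each dividing the next. The characteristic polynomial is their product, (x - 6)(x - 5).

The rational canonical form is the block-diagonal matrix of companion matrices C(f_i):
R = [[0, -30], [1, 11]].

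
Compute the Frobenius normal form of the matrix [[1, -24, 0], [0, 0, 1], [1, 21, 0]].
The invariant factors of A (the non-unit diagonal entries of the Smith normal form of xI - A over ℚ[x]) are (x - 3)^2(x + 5), each dividing the next. The characteristic polynomial is their product, (x - 3)^2(x + 5).

The rational canonical form is the block-diagonal matrix of companion matrices C(f_i):
R = [[0, 0, -45], [1, 0, 21], [0, 1, 1]].

R = [[0, 0, -45], [1, 0, 21], [0, 1, 1]]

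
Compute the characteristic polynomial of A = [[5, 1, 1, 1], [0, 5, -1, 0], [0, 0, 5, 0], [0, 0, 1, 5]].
xI - A = [[x - 5, -1, -1, -1], [0, x - 5, 1, 0], [0, 0, x - 5, 0], [0, 0, -1, x - 5]].

Expanding det(xI - A) along the first row:
det(xI - A) = + (x - 5)·det([[x - 5, 1, 0], [0, x - 5, 0], [0, -1, x - 5]]) - (-1)·det([[0, 1, 0], [0, x - 5, 0], [0, -1, x - 5]]) + (-1)·det([[0, x - 5, 0], [0, 0, 0], [0, 0, x - 5]]) - (-1)·det([[0, x - 5, 1], [0, 0, x - 5], [0, 0, -1]]).

Evaluating gives χ_A(x) = x^4 - 20x^3 + 150x^2 - 500x + 625 = (x - 5)^4.

χ_A(x) = (x - 5)^4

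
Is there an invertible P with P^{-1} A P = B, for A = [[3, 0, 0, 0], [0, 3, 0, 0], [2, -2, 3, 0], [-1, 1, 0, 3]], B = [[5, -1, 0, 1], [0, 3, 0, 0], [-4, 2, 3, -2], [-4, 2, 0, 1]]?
Two matrices over a field are similar if and only if they have the same invariant factors.

Both A and B have characteristic polynomial (x - 3)^4 and minimal polynomial (x - 3)^2. Computing further, both have invariant factors x - 3, x - 3, (x - 3)^2. Hence A and B are similar.

Yes.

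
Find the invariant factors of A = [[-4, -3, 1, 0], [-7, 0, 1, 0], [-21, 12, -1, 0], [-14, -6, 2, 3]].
x - 3, (x - 3)(x + 4)^2

The Jordan structure of A has elementary divisors (x + 4)^2, (x - 3), (x - 3). Arranging the block sizes at each eigenvalue in decreasing order and taking row products gives the invariant factors.

Invariant factors (smallest first, each dividing the next): x - 3, (x - 3)(x + 4)^2.

Check: the last factor (x - 3)(x + 4)^2 is the minimal polynomial, and the product (x - 3)^2(x + 4)^2 is the characteristic polynomial.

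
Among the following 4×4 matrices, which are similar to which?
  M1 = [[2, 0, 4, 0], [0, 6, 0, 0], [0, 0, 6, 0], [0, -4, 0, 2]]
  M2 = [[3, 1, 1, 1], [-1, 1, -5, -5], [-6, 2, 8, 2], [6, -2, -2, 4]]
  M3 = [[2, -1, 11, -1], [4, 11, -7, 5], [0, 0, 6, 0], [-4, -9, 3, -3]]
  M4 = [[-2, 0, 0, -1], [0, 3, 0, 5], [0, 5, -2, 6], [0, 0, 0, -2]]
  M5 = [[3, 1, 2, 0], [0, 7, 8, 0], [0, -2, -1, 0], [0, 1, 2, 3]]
4 classes: {M1}, {M2, M3}, {M4}, {M5}

Characteristic polynomials: χ_{M1} = (x - 6)^2(x - 2)^2, χ_{M2} = (x - 6)^2(x - 2)^2, χ_{M3} = (x - 6)^2(x - 2)^2, χ_{M4} = (x - 3)(x + 2)^3, χ_{M5} = (x - 3)^4.

{M1}: invariant factors (x - 6)(x - 2), (x - 6)(x - 2).

{M2, M3}: invariant factors x - 6, (x - 6)(x - 2)^2.

{M4}: invariant factors x + 2, (x - 3)(x + 2)^2.

{M5}: invariant factors x - 3, x - 3, (x - 3)^2.

Matrices are similar if and only if their invariant-factor lists agree; the partition into similarity classes is {M1}, {M2, M3}, {M4}, {M5}.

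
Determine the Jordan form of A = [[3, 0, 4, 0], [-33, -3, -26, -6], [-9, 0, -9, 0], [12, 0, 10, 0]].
The characteristic polynomial is det(xI - A) = x(x + 3)^3, so the eigenvalues are -3 (algebraic multiplicity 3), 0 (algebraic multiplicity 1).

For λ = -3: rank(A + 3I) = 2, rank((A + 3I)^2) = 1. The eigenspace has dimension 4 - 2 = 2, so there are 2 Jordan blocks; the rank sequence gives block sizes [2, 1].

For λ = 0: algebraic multiplicity 1 gives one 1×1 block.

Assembling the blocks gives the Jordan form J above.

J = [[-3, 1, 0, 0], [0, -3, 0, 0], [0, 0, -3, 0], [0, 0, 0, 0]]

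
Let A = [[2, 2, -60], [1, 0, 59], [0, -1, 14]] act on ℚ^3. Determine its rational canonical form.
The invariant factors of A (the non-unit diagonal entries of the Smith normal form of xI - A over ℚ[x]) are (x - 6)(x - 5)^2, each dividing the next. The characteristic polynomial is their product, (x - 6)(x - 5)^2.

The rational canonical form is the block-diagonal matrix of companion matrices C(f_i):
R = [[0, 0, 150], [1, 0, -85], [0, 1, 16]].

R = [[0, 0, 150], [1, 0, -85], [0, 1, 16]]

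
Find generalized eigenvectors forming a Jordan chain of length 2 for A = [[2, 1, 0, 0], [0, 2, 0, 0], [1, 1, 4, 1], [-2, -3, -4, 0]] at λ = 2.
v_1 = [[0, 1, 0, -1]]^T, v_2 = [[1, 0, 0, -1]]^T

We seek v_1 ∈ ker((A - 2I)^2) \ ker(A - 2I), then set v_{i+1} = (A - 2I) v_i.

One such chain is v_1 = [[0, 1, 0, -1]]^T, v_2 = [[1, 0, 0, -1]]^T. Check: (A - 2I) v_2 = [[0, 0, 0, 0]]^T = 0.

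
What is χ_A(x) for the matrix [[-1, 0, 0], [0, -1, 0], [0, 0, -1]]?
χ_A(x) = (x + 1)^3

xI - A = [[x + 1, 0, 0], [0, x + 1, 0], [0, 0, x + 1]].

Expanding det(xI - A) along the first row:
det(xI - A) = + (x + 1)·det([[x + 1, 0], [0, x + 1]]) - (0)·det([[0, 0], [0, x + 1]]) + (0)·det([[0, x + 1], [0, 0]]).

Evaluating gives χ_A(x) = x^3 + 3x^2 + 3x + 1 = (x + 1)^3.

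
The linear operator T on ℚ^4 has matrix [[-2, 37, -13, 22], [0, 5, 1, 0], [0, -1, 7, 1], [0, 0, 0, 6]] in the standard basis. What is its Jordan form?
J = [[-2, 0, 0, 0], [0, 6, 1, 0], [0, 0, 6, 1], [0, 0, 0, 6]]

The characteristic polynomial is det(xI - A) = (x - 6)^3(x + 2), so the eigenvalues are -2 (algebraic multiplicity 1), 6 (algebraic multiplicity 3).

For λ = -2: algebraic multiplicity 1 gives one 1×1 block.

For λ = 6: rank(A - 6I) = 3, rank((A - 6I)^2) = 2, rank((A - 6I)^3) = 1. The eigenspace has dimension 4 - 3 = 1, so there is 1 Jordan block; the rank sequence gives block sizes [3].

Assembling the blocks gives the Jordan form J above.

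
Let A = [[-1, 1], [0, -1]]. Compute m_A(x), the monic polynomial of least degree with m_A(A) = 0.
The characteristic polynomial factors as (x + 1)^2. The minimal polynomial is ∏(x - λ)^{k_λ} where k_λ is the size of the largest Jordan block at λ.

For λ = -1: rank(A + I) = 1, and the largest Jordan block has size 2 (the smallest k with rank((A + I)^k) = rank((A + I)^(k+1))).

So m_A(x) = (x + 1)^2.

m_A(x) = (x + 1)^2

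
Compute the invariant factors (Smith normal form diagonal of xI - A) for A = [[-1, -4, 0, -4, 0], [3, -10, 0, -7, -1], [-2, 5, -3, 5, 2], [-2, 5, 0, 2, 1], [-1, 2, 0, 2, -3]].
(x + 3)^2, (x + 3)^3

The Jordan structure of A has elementary divisors (x + 3)^3, (x + 3)^2. Arranging the block sizes at each eigenvalue in decreasing order and taking row products gives the invariant factors.

Invariant factors (smallest first, each dividing the next): (x + 3)^2, (x + 3)^3.

Check: the last factor (x + 3)^3 is the minimal polynomial, and the product (x + 3)^5 is the characteristic polynomial.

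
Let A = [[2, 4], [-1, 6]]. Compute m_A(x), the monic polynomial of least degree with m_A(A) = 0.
m_A(x) = (x - 4)^2

The characteristic polynomial factors as (x - 4)^2. The minimal polynomial is ∏(x - λ)^{k_λ} where k_λ is the size of the largest Jordan block at λ.

For λ = 4: rank(A - 4I) = 1, and the largest Jordan block has size 2 (the smallest k with rank((A - 4I)^k) = rank((A - 4I)^(k+1))).

So m_A(x) = (x - 4)^2.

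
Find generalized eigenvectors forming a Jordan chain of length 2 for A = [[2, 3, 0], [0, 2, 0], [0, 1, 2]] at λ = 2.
v_1 = [[0, 1, 0]]^T, v_2 = [[3, 0, 1]]^T

We seek v_1 ∈ ker((A - 2I)^2) \ ker(A - 2I), then set v_{i+1} = (A - 2I) v_i.

One such chain is v_1 = [[0, 1, 0]]^T, v_2 = [[3, 0, 1]]^T. Check: (A - 2I) v_2 = [[0, 0, 0]]^T = 0.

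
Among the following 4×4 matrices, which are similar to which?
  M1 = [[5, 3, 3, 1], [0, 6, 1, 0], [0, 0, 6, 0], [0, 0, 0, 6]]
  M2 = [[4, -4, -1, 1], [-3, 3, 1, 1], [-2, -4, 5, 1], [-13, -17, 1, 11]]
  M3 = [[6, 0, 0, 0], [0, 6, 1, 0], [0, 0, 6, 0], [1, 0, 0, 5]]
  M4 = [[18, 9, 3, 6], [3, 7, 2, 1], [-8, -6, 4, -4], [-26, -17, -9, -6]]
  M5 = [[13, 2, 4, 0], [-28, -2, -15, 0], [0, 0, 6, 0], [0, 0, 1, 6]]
Characteristic polynomials: χ_{M1} = (x - 6)^3(x - 5), χ_{M2} = (x - 6)^3(x - 5), χ_{M3} = (x - 6)^3(x - 5), χ_{M4} = (x - 6)^3(x - 5), χ_{M5} = (x - 6)^3(x - 5).

{M1, M2, M3, M4, M5}: invariant factors x - 6, (x - 6)^2(x - 5).

Matrices are similar if and only if their invariant-factor lists agree; the partition into similarity classes is {M1, M2, M3, M4, M5}.

1 class: {M1, M2, M3, M4, M5}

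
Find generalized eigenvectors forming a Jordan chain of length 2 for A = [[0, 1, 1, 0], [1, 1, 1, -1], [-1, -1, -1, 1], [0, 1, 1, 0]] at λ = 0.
v_1 = [[1, 3, -2, 3]]^T, v_2 = [[1, -1, 1, 1]]^T

We seek v_1 ∈ ker(A^2) \ ker(A), then set v_{i+1} = A v_i.

One such chain is v_1 = [[1, 3, -2, 3]]^T, v_2 = [[1, -1, 1, 1]]^T. Check: A v_2 = [[0, 0, 0, 0]]^T = 0.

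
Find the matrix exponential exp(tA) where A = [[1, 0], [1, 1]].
e^{tA} = [[e^{t}, 0], [t*e^{t}, e^{t}]]

A has Jordan form J = [[1, 1], [0, 1]] with A = PJP^{-1}, so e^{tA} = P e^{tJ} P^{-1}.

For a Jordan block J_k(λ), e^{tJ_k(λ)} = e^{λt} · (I + tN + t^2 N^2/2! + ... + t^{k-1} N^{k-1}/(k-1)!) where N is the nilpotent superdiagonal part.

Assembling the blocks and conjugating back gives the entries of e^{tA} as shown above.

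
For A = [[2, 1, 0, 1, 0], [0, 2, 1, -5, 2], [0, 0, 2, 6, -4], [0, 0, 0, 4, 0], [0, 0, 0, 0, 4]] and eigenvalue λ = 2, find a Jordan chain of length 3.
We seek v_1 ∈ ker((A - 2I)^3) \ ker((A - 2I)^2), then set v_{i+1} = (A - 2I) v_i.

One such chain is v_1 = [[0, 0, 1, 0, 0]]^T, v_2 = [[0, 1, 0, 0, 0]]^T, v_3 = [[1, 0, 0, 0, 0]]^T. Check: (A - 2I) v_3 = [[0, 0, 0, 0, 0]]^T = 0.

v_1 = [[0, 0, 1, 0, 0]]^T, v_2 = [[0, 1, 0, 0, 0]]^T, v_3 = [[1, 0, 0, 0, 0]]^T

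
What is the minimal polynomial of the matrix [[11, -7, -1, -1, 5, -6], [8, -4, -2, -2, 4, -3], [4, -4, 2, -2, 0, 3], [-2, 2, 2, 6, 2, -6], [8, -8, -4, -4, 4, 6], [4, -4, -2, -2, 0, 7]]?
m_A(x) = (x - 5)(x - 4)

The characteristic polynomial factors as (x - 5)^2(x - 4)^4. The minimal polynomial is ∏(x - λ)^{k_λ} where k_λ is the size of the largest Jordan block at λ.

For λ = 4: rank(A - 4I) = 2, and the largest Jordan block has size 1 (the smallest k with rank((A - 4I)^k) = rank((A - 4I)^(k+1))).
For λ = 5: rank(A - 5I) = 4, and the largest Jordan block has size 1 (the smallest k with rank((A - 5I)^k) = rank((A - 5I)^(k+1))).

So m_A(x) = (x - 5)(x - 4).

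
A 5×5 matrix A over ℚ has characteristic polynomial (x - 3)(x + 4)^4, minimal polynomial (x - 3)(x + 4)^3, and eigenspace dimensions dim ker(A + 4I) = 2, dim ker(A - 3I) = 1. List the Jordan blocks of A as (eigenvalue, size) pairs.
Jordan blocks: (-4, 3), (-4, 1), (3, 1)

λ = -4: algebraic multiplicity 4 (exponent in χ_A), largest block size 3 (exponent in m_A), 2 blocks (geometric multiplicity). These force block sizes [3, 1].
λ = 3: algebraic multiplicity 1 (exponent in χ_A), largest block size 1 (exponent in m_A), 1 block (geometric multiplicity). This forces block sizes [1].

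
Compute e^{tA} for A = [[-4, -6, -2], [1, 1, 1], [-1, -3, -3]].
A has Jordan form J = [[-2, 1, 0], [0, -2, 0], [0, 0, -2]] with A = PJP^{-1}, so e^{tA} = P e^{tJ} P^{-1}.

For a Jordan block J_k(λ), e^{tJ_k(λ)} = e^{λt} · (I + tN + t^2 N^2/2! + ... + t^{k-1} N^{k-1}/(k-1)!) where N is the nilpotent superdiagonal part.

Assembling the blocks and conjugating back gives the entries of e^{tA} as shown above.

e^{tA} = [[(1 - 2*t)*e^{-2*t}, -6*t*e^{-2*t}, -2*t*e^{-2*t}], [t*e^{-2*t}, (3*t + 1)*e^{-2*t}, t*e^{-2*t}], [-t*e^{-2*t}, -3*t*e^{-2*t}, (1 - t)*e^{-2*t}]]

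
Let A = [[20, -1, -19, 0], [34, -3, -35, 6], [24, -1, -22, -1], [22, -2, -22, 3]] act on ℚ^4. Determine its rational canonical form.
The invariant factors of A (the non-unit diagonal entries of the Smith normal form of xI - A over ℚ[x]) are (x + 2)(x^3 - 4x + 5), each dividing the next. The characteristic polynomial is their product, (x + 2)(x^3 - 4x + 5).

The rational canonical form is the block-diagonal matrix of companion matrices C(f_i):
R = [[0, 0, 0, -10], [1, 0, 0, 3], [0, 1, 0, 4], [0, 0, 1, -2]].

Note the characteristic polynomial does not split into linear factors over ℚ, so A has no Jordan form over ℚ; the rational canonical form exists over any field.

R = [[0, 0, 0, -10], [1, 0, 0, 3], [0, 1, 0, 4], [0, 0, 1, -2]]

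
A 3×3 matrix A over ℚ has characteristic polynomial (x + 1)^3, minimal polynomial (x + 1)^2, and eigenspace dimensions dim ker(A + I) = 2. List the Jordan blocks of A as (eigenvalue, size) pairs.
λ = -1: algebraic multiplicity 3 (exponent in χ_A), largest block size 2 (exponent in m_A), 2 blocks (geometric multiplicity). These force block sizes [2, 1].

Jordan blocks: (-1, 2), (-1, 1)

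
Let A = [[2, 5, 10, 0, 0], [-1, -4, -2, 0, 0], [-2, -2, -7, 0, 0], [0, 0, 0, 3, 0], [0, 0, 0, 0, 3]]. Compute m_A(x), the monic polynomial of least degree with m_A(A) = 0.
m_A(x) = (x - 3)(x + 3)^2

The characteristic polynomial factors as (x - 3)^2(x + 3)^3. The minimal polynomial is ∏(x - λ)^{k_λ} where k_λ is the size of the largest Jordan block at λ.

For λ = -3: rank(A + 3I) = 3, and the largest Jordan block has size 2 (the smallest k with rank((A + 3I)^k) = rank((A + 3I)^(k+1))).
For λ = 3: rank(A - 3I) = 3, and the largest Jordan block has size 1 (the smallest k with rank((A - 3I)^k) = rank((A - 3I)^(k+1))).

So m_A(x) = (x - 3)(x + 3)^2.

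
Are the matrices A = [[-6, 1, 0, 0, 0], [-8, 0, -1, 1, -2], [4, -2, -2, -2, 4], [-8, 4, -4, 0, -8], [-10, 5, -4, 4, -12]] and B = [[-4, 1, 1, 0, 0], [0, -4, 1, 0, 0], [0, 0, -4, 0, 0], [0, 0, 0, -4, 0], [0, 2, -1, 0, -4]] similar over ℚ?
Two matrices over a field are similar if and only if they have the same invariant factors.

Both A and B have characteristic polynomial (x + 4)^5 and minimal polynomial (x + 4)^3. Computing further, both have invariant factors x + 4, x + 4, (x + 4)^3. Hence A and B are similar.

Yes.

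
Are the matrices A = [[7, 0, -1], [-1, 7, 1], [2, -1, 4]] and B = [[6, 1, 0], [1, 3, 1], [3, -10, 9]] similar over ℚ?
Yes.

Two matrices over a field are similar if and only if they have the same invariant factors.

Both A and B have characteristic polynomial (x - 6)^3 and minimal polynomial (x - 6)^3. Computing further, both have invariant factors (x - 6)^3. Hence A and B are similar.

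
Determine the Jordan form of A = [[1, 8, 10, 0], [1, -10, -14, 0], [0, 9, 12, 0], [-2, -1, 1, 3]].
J = [[0, 1, 0, 0], [0, 0, 0, 0], [0, 0, 3, 0], [0, 0, 0, 3]]

The characteristic polynomial is det(xI - A) = x^2(x - 3)^2, so the eigenvalues are 0 (algebraic multiplicity 2), 3 (algebraic multiplicity 2).

For λ = 0: rank(A) = 3, rank(A^2) = 2. The eigenspace has dimension 4 - 3 = 1, so there is 1 Jordan block; the rank sequence gives block sizes [2].

For λ = 3: rank(A - 3I) = 2. The eigenspace has dimension 4 - 2 = 2, so there are 2 Jordan blocks; the rank sequence gives block sizes [1, 1].

Assembling the blocks gives the Jordan form J above.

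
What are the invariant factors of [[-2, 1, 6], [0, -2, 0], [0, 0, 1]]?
(x - 1)(x + 2)^2

The Jordan structure of A has elementary divisors (x + 2)^2, (x - 1). Arranging the block sizes at each eigenvalue in decreasing order and taking row products gives the invariant factors.

Invariant factors (smallest first, each dividing the next): (x - 1)(x + 2)^2.

Check: the last factor (x - 1)(x + 2)^2 is the minimal polynomial, and the product (x - 1)(x + 2)^2 is the characteristic polynomial.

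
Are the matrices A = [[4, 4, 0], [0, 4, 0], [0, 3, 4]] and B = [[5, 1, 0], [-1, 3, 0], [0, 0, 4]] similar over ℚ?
Two matrices over a field are similar if and only if they have the same invariant factors.

Both A and B have characteristic polynomial (x - 4)^3 and minimal polynomial (x - 4)^2. Computing further, both have invariant factors x - 4, (x - 4)^2. Hence A and B are similar.

Yes.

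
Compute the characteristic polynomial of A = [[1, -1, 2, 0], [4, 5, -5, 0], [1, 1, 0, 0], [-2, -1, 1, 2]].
xI - A = [[x - 1, 1, -2, 0], [-4, x - 5, 5, 0], [-1, -1, x, 0], [2, 1, -1, x - 2]].

Expanding det(xI - A) along the first row:
det(xI - A) = + (x - 1)·det([[x - 5, 5, 0], [-1, x, 0], [1, -1, x - 2]]) - (1)·det([[-4, 5, 0], [-1, x, 0], [2, -1, x - 2]]) + (-2)·det([[-4, x - 5, 0], [-1, -1, 0], [2, 1, x - 2]]) - (0)·det([[-4, x - 5, 5], [-1, -1, x], [2, 1, -1]]).

Evaluating gives χ_A(x) = x^4 - 8x^3 + 24x^2 - 32x + 16 = (x - 2)^4.

χ_A(x) = (x - 2)^4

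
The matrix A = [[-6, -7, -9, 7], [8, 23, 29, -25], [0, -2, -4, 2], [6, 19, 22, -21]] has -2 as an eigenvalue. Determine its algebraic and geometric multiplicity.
algebraic multiplicity 4, geometric multiplicity 2

The characteristic polynomial is (x + 2)^4, so the factor x + 2 appears with exponent 4: the algebraic multiplicity is 4.

rank(A + 2I) = 2, so the eigenspace has dimension 4 - 2 = 2: the geometric multiplicity is 2.

Since 2 < 4, A is not diagonalizable.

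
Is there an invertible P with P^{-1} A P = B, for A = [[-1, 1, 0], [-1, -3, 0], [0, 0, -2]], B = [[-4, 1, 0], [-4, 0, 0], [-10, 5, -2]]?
Two matrices over a field are similar if and only if they have the same invariant factors.

Both A and B have characteristic polynomial (x + 2)^3 and minimal polynomial (x + 2)^2. Computing further, both have invariant factors x + 2, (x + 2)^2. Hence A and B are similar.

Yes.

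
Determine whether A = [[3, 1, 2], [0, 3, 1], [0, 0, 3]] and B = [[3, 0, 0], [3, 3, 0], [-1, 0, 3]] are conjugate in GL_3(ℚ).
No.

Both have characteristic polynomial (x - 3)^3, but the minimal polynomial of A is (x - 3)^3 while the minimal polynomial of B is (x - 3)^2. The minimal polynomial is a similarity invariant, so A and B are not similar.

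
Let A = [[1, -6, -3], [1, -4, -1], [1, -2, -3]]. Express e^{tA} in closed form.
A has Jordan form J = [[-2, 1, 0], [0, -2, 0], [0, 0, -2]] with A = PJP^{-1}, so e^{tA} = P e^{tJ} P^{-1}.

For a Jordan block J_k(λ), e^{tJ_k(λ)} = e^{λt} · (I + tN + t^2 N^2/2! + ... + t^{k-1} N^{k-1}/(k-1)!) where N is the nilpotent superdiagonal part.

Assembling the blocks and conjugating back gives the entries of e^{tA} as shown above.

e^{tA} = [[(3*t + 1)*e^{-2*t}, -6*t*e^{-2*t}, -3*t*e^{-2*t}], [t*e^{-2*t}, (1 - 2*t)*e^{-2*t}, -t*e^{-2*t}], [t*e^{-2*t}, -2*t*e^{-2*t}, (1 - t)*e^{-2*t}]]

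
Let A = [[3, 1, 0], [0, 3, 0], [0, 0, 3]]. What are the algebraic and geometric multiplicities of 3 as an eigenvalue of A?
The characteristic polynomial is (x - 3)^3, so the factor x - 3 appears with exponent 3: the algebraic multiplicity is 3.

rank(A - 3I) = 1, so the eigenspace has dimension 3 - 1 = 2: the geometric multiplicity is 2.

Since 2 < 3, A is not diagonalizable.

algebraic multiplicity 3, geometric multiplicity 2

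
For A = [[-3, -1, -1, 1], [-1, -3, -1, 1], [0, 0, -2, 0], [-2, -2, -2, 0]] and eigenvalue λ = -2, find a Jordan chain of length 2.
We seek v_1 ∈ ker((A + 2I)^2) \ ker(A + 2I), then set v_{i+1} = (A + 2I) v_i.

One such chain is v_1 = [[0, 1, 0, 2]]^T, v_2 = [[1, 1, 0, 2]]^T. Check: (A + 2I) v_2 = [[0, 0, 0, 0]]^T = 0.

v_1 = [[0, 1, 0, 2]]^T, v_2 = [[1, 1, 0, 2]]^T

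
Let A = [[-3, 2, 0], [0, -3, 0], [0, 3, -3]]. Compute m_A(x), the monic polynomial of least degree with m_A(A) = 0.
m_A(x) = (x + 3)^2

The characteristic polynomial factors as (x + 3)^3. The minimal polynomial is ∏(x - λ)^{k_λ} where k_λ is the size of the largest Jordan block at λ.

For λ = -3: rank(A + 3I) = 1, and the largest Jordan block has size 2 (the smallest k with rank((A + 3I)^k) = rank((A + 3I)^(k+1))).

So m_A(x) = (x + 3)^2.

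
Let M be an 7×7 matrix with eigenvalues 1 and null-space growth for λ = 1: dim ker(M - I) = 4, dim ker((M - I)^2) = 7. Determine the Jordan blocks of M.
λ = 1: successive nullity increments [4, 3] count blocks of size ≥ k; block sizes are [2, 2, 2, 1].

Jordan blocks: (1, 2), (1, 2), (1, 2), (1, 1)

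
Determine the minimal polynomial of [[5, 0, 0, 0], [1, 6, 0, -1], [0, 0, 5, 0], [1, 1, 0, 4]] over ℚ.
The characteristic polynomial factors as (x - 5)^4. The minimal polynomial is ∏(x - λ)^{k_λ} where k_λ is the size of the largest Jordan block at λ.

For λ = 5: rank(A - 5I) = 1, and the largest Jordan block has size 2 (the smallest k with rank((A - 5I)^k) = rank((A - 5I)^(k+1))).

So m_A(x) = (x - 5)^2.

m_A(x) = (x - 5)^2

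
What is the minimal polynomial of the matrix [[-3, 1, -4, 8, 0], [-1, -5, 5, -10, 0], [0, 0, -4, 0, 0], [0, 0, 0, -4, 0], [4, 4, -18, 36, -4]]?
m_A(x) = (x + 4)^3

The characteristic polynomial factors as (x + 4)^5. The minimal polynomial is ∏(x - λ)^{k_λ} where k_λ is the size of the largest Jordan block at λ.

For λ = -4: rank(A + 4I) = 2, and the largest Jordan block has size 3 (the smallest k with rank((A + 4I)^k) = rank((A + 4I)^(k+1))).

So m_A(x) = (x + 4)^3.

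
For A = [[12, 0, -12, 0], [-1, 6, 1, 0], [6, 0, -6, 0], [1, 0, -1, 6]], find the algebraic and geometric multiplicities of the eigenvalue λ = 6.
The characteristic polynomial is x(x - 6)^3, so the factor x - 6 appears with exponent 3: the algebraic multiplicity is 3.

rank(A - 6I) = 2, so the eigenspace has dimension 4 - 2 = 2: the geometric multiplicity is 2.

Since 2 < 3, A is not diagonalizable.

algebraic multiplicity 3, geometric multiplicity 2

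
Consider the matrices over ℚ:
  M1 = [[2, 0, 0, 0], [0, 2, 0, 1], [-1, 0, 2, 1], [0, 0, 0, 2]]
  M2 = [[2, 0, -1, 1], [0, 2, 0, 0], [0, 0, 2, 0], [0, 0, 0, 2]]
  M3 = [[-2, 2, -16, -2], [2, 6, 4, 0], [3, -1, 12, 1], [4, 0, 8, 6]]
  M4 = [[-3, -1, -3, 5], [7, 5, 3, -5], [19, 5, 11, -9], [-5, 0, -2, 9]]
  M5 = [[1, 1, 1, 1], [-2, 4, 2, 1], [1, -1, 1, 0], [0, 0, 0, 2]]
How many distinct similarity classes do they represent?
4 classes: {M1, M5}, {M2}, {M3}, {M4}

Characteristic polynomials: χ_{M1} = (x - 2)^4, χ_{M2} = (x - 2)^4, χ_{M3} = (x - 6)^3(x - 4), χ_{M4} = (x - 6)^3(x - 4), χ_{M5} = (x - 2)^4.

{M1, M5}: invariant factors (x - 2)^2, (x - 2)^2.

{M2}: invariant factors x - 2, x - 2, (x - 2)^2.

{M3}: invariant factors x - 6, (x - 6)^2(x - 4).

{M4}: invariant factors (x - 6)^3(x - 4).

Matrices are similar if and only if their invariant-factor lists agree; the partition into similarity classes is {M1, M5}, {M2}, {M3}, {M4}.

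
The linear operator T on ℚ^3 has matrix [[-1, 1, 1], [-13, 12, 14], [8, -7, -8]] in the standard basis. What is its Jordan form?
The characteristic polynomial is det(xI - A) = (x - 1)^3, so the eigenvalues are 1 (algebraic multiplicity 3).

For λ = 1: rank(A - I) = 2, rank((A - I)^2) = 1, rank((A - I)^3) = 0. The eigenspace has dimension 3 - 2 = 1, so there is 1 Jordan block; the rank sequence gives block sizes [3].

Assembling the blocks gives the Jordan form J above.

J = [[1, 1, 0], [0, 1, 1], [0, 0, 1]]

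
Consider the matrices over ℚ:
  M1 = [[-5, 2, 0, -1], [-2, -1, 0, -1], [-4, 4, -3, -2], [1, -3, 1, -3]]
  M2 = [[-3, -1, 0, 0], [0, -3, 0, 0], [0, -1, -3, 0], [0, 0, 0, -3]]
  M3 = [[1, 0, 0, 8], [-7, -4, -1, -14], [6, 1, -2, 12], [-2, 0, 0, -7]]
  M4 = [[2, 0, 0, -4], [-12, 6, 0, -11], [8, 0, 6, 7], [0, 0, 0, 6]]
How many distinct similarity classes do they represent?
3 classes: {M1, M3}, {M2}, {M4}

Characteristic polynomials: χ_{M1} = (x + 3)^4, χ_{M2} = (x + 3)^4, χ_{M3} = (x + 3)^4, χ_{M4} = (x - 6)^3(x - 2).

{M1, M3}: invariant factors x + 3, (x + 3)^3.

{M2}: invariant factors x + 3, x + 3, (x + 3)^2.

{M4}: invariant factors x - 6, (x - 6)^2(x - 2).

Matrices are similar if and only if their invariant-factor lists agree; the partition into similarity classes is {M1, M3}, {M2}, {M4}.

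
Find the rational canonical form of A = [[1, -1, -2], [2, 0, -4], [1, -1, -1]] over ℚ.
R = [[0, 0, 2], [1, 0, 1], [0, 1, 0]]

The invariant factors of A (the non-unit diagonal entries of the Smith normal form of xI - A over ℚ[x]) are x^3 - x - 2, each dividing the next. The characteristic polynomial is their product, x^3 - x - 2.

The rational canonical form is the block-diagonal matrix of companion matrices C(f_i):
R = [[0, 0, 2], [1, 0, 1], [0, 1, 0]].

Note the characteristic polynomial does not split into linear factors over ℚ, so A has no Jordan form over ℚ; the rational canonical form exists over any field.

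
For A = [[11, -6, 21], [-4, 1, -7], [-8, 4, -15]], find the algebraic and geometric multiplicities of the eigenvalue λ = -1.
algebraic multiplicity 3, geometric multiplicity 2

The characteristic polynomial is (x + 1)^3, so the factor x + 1 appears with exponent 3: the algebraic multiplicity is 3.

rank(A + I) = 1, so the eigenspace has dimension 3 - 1 = 2: the geometric multiplicity is 2.

Since 2 < 3, A is not diagonalizable.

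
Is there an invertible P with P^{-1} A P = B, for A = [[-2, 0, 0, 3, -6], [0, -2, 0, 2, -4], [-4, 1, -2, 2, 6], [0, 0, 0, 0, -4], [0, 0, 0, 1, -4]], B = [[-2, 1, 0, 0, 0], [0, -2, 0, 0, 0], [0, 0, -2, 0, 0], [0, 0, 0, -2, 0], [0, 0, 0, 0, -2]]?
No.

Both have characteristic polynomial (x + 2)^5 and minimal polynomial (x + 2)^2. But rank(A + 2I) = 2 for A while rank(B + 2I) = 1 for B, so the number of Jordan blocks at λ = -2 differs. A and B are not similar.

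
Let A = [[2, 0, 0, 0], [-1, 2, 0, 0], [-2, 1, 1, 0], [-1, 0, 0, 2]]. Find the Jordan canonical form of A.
J = [[1, 0, 0, 0], [0, 2, 1, 0], [0, 0, 2, 0], [0, 0, 0, 2]]

The characteristic polynomial is det(xI - A) = (x - 2)^3(x - 1), so the eigenvalues are 1 (algebraic multiplicity 1), 2 (algebraic multiplicity 3).

For λ = 1: algebraic multiplicity 1 gives one 1×1 block.

For λ = 2: rank(A - 2I) = 2, rank((A - 2I)^2) = 1. The eigenspace has dimension 4 - 2 = 2, so there are 2 Jordan blocks; the rank sequence gives block sizes [2, 1].

Assembling the blocks gives the Jordan form J above.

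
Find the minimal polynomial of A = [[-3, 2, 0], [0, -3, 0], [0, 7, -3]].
The characteristic polynomial factors as (x + 3)^3. The minimal polynomial is ∏(x - λ)^{k_λ} where k_λ is the size of the largest Jordan block at λ.

For λ = -3: rank(A + 3I) = 1, and the largest Jordan block has size 2 (the smallest k with rank((A + 3I)^k) = rank((A + 3I)^(k+1))).

So m_A(x) = (x + 3)^2.

m_A(x) = (x + 3)^2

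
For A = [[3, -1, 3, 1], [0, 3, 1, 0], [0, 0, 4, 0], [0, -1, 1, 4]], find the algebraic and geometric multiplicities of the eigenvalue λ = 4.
The characteristic polynomial is (x - 4)^2(x - 3)^2, so the factor x - 4 appears with exponent 2: the algebraic multiplicity is 2.

rank(A - 4I) = 2, so the eigenspace has dimension 4 - 2 = 2: the geometric multiplicity is 2.

algebraic multiplicity 2, geometric multiplicity 2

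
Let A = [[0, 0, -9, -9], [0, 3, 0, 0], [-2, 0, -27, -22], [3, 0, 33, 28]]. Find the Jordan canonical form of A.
The characteristic polynomial is det(xI - A) = (x - 3)^3(x + 5), so the eigenvalues are -5 (algebraic multiplicity 1), 3 (algebraic multiplicity 3).

For λ = -5: algebraic multiplicity 1 gives one 1×1 block.

For λ = 3: rank(A - 3I) = 2, rank((A - 3I)^2) = 1. The eigenspace has dimension 4 - 2 = 2, so there are 2 Jordan blocks; the rank sequence gives block sizes [2, 1].

Assembling the blocks gives the Jordan form J above.

J = [[-5, 0, 0, 0], [0, 3, 1, 0], [0, 0, 3, 0], [0, 0, 0, 3]]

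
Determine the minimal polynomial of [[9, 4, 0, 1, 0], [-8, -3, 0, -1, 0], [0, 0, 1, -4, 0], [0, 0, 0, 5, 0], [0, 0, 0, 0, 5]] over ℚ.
m_A(x) = (x - 5)^2(x - 1)

The characteristic polynomial factors as (x - 5)^3(x - 1)^2. The minimal polynomial is ∏(x - λ)^{k_λ} where k_λ is the size of the largest Jordan block at λ.

For λ = 1: rank(A - I) = 3, and the largest Jordan block has size 1 (the smallest k with rank((A - I)^k) = rank((A - I)^(k+1))).
For λ = 5: rank(A - 5I) = 3, and the largest Jordan block has size 2 (the smallest k with rank((A - 5I)^k) = rank((A - 5I)^(k+1))).

So m_A(x) = (x - 5)^2(x - 1).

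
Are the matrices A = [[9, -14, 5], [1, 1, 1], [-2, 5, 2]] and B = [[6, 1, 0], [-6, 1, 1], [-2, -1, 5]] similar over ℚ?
Two matrices over a field are similar if and only if they have the same invariant factors.

Both A and B have characteristic polynomial (x - 4)^3 and minimal polynomial (x - 4)^3. Computing further, both have invariant factors (x - 4)^3. Hence A and B are similar.

Yes.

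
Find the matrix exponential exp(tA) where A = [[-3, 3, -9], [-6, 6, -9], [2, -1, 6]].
e^{tA} = [[(1 - 6*t)*e^{3*t}, 3*t*e^{3*t}, -9*t*e^{3*t}], [-6*t*e^{3*t}, (3*t + 1)*e^{3*t}, -9*t*e^{3*t}], [2*t*e^{3*t}, -t*e^{3*t}, (3*t + 1)*e^{3*t}]]

A has Jordan form J = [[3, 1, 0], [0, 3, 0], [0, 0, 3]] with A = PJP^{-1}, so e^{tA} = P e^{tJ} P^{-1}.

For a Jordan block J_k(λ), e^{tJ_k(λ)} = e^{λt} · (I + tN + t^2 N^2/2! + ... + t^{k-1} N^{k-1}/(k-1)!) where N is the nilpotent superdiagonal part.

Assembling the blocks and conjugating back gives the entries of e^{tA} as shown above.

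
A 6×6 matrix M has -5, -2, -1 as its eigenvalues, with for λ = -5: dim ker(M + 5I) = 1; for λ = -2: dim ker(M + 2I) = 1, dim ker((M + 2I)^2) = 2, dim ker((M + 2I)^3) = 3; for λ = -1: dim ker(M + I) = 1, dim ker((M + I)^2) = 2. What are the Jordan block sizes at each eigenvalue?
Jordan blocks: (-5, 1), (-2, 3), (-1, 2)

λ = -5: successive nullity increments [1] count blocks of size ≥ k; block sizes are [1].
λ = -2: successive nullity increments [1, 1, 1] count blocks of size ≥ k; block sizes are [3].
λ = -1: successive nullity increments [1, 1] count blocks of size ≥ k; block sizes are [2].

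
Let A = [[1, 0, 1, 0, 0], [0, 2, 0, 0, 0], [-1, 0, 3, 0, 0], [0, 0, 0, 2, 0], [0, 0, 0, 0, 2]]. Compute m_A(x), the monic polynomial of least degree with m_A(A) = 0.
The characteristic polynomial factors as (x - 2)^5. The minimal polynomial is ∏(x - λ)^{k_λ} where k_λ is the size of the largest Jordan block at λ.

For λ = 2: rank(A - 2I) = 1, and the largest Jordan block has size 2 (the smallest k with rank((A - 2I)^k) = rank((A - 2I)^(k+1))).

So m_A(x) = (x - 2)^2.

m_A(x) = (x - 2)^2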